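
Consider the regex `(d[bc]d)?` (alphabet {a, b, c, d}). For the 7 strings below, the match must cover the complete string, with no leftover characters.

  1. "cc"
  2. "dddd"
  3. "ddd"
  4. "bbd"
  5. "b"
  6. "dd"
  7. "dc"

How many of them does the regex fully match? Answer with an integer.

0

1. "cc" → no match
2. "dddd" → no match
3. "ddd" → no match
4. "bbd" → no match
5. "b" → no match
6. "dd" → no match
7. "dc" → no match
Total matched: 0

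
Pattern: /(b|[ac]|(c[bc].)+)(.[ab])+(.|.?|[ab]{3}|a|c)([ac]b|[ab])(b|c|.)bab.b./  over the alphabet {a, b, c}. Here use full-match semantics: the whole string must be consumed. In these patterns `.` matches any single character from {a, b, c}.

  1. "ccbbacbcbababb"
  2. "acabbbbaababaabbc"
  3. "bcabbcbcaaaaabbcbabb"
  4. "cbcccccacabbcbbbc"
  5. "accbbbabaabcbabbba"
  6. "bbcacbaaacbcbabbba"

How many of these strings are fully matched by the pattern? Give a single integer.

1

1 → match
2 → no match
3 → no match
4 → no match
5 → no match
6 → no match
Total matched: 1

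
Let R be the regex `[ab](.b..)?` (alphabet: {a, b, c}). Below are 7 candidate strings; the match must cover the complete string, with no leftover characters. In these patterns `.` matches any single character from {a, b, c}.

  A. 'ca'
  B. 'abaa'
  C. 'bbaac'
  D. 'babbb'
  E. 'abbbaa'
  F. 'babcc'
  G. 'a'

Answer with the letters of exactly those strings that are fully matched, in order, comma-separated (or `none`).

D, F, G

A → no match
B → no match
C → no match
D → match
E → no match
F → match
G → match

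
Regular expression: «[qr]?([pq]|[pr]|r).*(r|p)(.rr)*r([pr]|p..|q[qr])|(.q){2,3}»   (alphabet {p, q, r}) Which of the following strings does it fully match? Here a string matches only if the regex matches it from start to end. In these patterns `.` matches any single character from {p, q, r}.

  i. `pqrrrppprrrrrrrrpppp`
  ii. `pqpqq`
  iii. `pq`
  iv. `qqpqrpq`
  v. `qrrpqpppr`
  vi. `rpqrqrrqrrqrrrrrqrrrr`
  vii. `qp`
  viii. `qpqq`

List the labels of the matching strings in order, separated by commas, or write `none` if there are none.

i → no match
ii → no match
iii → no match
iv → no match
v → no match
vi → match
vii → no match
viii → no match

vi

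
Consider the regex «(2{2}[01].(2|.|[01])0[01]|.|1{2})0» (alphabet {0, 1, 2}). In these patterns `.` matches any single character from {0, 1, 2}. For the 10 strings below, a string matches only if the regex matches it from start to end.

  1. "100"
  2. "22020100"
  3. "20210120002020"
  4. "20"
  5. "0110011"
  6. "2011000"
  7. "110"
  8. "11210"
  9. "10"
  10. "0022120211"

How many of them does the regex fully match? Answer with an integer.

1 → no match
2 → no match
3 → no match
4 → match
5 → no match — must end with "0"
6 → no match
7 → match
8 → no match
9 → match
10 → no match — must end with "0"
Total matched: 3

3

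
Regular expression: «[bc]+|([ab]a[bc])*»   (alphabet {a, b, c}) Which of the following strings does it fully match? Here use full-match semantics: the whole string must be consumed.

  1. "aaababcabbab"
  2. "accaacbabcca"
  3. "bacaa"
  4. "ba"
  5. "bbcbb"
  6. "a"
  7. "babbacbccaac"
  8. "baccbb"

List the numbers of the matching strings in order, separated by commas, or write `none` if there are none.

1 → no match
2 → no match
3 → no match
4 → no match
5 → match
6 → no match
7 → no match
8 → no match

5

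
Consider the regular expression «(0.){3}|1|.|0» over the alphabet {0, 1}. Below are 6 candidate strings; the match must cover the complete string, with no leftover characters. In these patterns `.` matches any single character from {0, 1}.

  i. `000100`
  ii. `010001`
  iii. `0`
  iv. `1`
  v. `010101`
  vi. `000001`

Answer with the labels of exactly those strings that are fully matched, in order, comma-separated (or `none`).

i, ii, iii, iv, v, vi

i → match
ii → match
iii → match
iv → match
v → match
vi → match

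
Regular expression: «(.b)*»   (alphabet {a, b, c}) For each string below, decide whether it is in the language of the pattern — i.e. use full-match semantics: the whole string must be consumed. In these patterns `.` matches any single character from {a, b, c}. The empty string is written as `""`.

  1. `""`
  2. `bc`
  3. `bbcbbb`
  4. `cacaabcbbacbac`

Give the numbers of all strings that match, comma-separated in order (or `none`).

1, 3

1 → match
2 → no match
3 → match
4 → no match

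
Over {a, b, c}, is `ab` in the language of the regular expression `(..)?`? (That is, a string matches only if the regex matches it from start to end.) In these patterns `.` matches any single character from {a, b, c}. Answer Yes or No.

Yes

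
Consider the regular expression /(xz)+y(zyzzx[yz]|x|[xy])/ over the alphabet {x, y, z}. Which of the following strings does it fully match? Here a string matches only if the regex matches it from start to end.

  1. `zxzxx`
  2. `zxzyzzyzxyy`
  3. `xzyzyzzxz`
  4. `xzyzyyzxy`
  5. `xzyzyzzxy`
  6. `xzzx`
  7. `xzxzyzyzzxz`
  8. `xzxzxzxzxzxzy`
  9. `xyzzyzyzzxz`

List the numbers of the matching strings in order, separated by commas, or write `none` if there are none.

3, 5, 7

1. `zxzxx` → no match — must start with `xz`
2. `zxzyzzyzxyy` → no match — must start with `xz`
3. `xzyzyzzxz` → match
4. `xzyzyyzxy` → no match
5. `xzyzyzzxy` → match
6. `xzzx` → no match
7. `xzxzyzyzzxz` → match
8 → no match
9. `xyzzyzyzzxz` → no match — must start with `xz`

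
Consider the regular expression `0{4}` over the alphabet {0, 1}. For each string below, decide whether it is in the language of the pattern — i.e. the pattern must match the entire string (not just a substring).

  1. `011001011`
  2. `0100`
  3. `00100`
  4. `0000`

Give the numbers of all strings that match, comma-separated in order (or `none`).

1 → no match — must end with `0`
2 → no match
3 → no match
4 → match

4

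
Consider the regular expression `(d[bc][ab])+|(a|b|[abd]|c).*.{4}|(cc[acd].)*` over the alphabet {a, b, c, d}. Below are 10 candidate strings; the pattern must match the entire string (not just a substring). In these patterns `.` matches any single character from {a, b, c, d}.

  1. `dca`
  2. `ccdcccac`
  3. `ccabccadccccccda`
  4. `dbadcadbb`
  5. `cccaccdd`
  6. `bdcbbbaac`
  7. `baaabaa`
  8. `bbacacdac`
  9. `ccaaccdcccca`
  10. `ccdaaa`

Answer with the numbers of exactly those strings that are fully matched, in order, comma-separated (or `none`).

1 → match
2 → match
3 → match
4 → match
5 → match
6 → match
7 → match
8 → match
9 → match
10 → match

1, 2, 3, 4, 5, 6, 7, 8, 9, 10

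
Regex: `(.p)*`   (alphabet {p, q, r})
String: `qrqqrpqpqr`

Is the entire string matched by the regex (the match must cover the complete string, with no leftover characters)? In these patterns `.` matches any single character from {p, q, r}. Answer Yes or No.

No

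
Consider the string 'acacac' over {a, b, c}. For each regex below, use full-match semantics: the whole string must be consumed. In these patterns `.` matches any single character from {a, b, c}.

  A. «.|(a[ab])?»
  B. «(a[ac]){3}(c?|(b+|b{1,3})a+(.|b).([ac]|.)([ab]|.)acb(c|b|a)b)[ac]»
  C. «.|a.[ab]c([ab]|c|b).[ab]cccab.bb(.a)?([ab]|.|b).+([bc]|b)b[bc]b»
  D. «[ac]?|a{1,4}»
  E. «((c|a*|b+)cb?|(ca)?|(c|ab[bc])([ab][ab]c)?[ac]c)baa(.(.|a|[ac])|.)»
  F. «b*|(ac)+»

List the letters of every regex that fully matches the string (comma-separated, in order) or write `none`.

F

A → no match
B → no match
C → no match
D → no match
E → no match
F → match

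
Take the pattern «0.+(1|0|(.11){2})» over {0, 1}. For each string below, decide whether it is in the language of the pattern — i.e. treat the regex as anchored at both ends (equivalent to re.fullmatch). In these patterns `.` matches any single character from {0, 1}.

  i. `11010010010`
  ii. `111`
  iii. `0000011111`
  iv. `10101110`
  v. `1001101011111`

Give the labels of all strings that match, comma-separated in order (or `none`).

iii

i. `11010010010` → no match — must start with `0`
ii. `111` → no match — must start with `0`
iii. `0000011111` → match
iv. `10101110` → no match — must start with `0`
v → no match — must start with `0`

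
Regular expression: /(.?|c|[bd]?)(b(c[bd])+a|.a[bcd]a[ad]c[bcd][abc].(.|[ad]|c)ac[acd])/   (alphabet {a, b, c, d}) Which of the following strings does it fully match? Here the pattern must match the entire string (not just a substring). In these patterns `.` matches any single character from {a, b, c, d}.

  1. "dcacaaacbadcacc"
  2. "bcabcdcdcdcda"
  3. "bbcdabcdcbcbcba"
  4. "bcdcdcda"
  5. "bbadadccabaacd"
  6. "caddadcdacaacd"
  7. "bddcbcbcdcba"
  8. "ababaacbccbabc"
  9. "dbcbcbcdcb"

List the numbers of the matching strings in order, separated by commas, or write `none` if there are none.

1 → no match
2 → no match
3 → no match
4. "bcdcdcda" → match
5 → match
6 → no match
7. "bddcbcbcdcba" → no match
8 → no match
9. "dbcbcbcdcb" → no match

4, 5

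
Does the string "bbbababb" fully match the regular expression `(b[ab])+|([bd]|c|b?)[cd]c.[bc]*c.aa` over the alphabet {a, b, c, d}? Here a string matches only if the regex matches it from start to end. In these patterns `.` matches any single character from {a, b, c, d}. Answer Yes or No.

Yes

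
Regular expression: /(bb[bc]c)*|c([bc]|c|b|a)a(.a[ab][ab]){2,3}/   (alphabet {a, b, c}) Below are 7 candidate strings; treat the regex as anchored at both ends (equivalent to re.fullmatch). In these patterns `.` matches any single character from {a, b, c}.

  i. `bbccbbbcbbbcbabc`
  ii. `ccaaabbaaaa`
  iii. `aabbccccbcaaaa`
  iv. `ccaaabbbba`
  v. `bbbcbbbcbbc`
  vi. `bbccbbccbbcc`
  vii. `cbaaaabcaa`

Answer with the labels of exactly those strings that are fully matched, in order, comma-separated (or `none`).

ii, vi

i → no match
ii → match
iii → no match
iv → no match
v → no match
vi → match
vii → no match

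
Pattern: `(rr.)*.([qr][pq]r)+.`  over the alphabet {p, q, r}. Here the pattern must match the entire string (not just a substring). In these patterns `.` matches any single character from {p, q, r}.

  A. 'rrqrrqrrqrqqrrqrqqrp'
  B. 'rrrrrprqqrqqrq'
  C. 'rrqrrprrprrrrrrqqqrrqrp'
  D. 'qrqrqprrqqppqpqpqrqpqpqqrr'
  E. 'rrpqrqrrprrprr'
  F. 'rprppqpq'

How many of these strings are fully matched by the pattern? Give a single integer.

4

A → match
B → match
C → match
D → no match
E → match
F → no match
Total matched: 4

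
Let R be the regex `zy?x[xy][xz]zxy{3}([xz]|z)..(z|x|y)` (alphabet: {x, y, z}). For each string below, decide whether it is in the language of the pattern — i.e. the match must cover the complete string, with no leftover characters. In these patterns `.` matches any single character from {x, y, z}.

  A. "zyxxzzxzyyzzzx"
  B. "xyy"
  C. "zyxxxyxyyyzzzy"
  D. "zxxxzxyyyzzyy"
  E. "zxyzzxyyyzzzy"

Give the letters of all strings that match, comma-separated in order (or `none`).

D, E

A → no match
B → no match — must start with "z"
C → no match
D → match
E → match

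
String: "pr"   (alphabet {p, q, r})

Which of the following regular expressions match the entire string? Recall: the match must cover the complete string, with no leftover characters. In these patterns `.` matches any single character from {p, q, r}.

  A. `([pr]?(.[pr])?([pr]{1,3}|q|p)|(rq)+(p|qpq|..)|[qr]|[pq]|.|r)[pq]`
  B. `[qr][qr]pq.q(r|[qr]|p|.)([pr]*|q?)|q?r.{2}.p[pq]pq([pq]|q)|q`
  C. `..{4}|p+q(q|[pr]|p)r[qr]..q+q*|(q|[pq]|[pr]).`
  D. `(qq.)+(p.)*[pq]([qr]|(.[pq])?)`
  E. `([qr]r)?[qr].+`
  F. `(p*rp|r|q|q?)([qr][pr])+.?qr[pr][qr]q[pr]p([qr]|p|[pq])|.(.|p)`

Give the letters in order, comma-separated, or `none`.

C, F

A → no match
B → no match
C → match
D → no match — must start with "qq"
E → no match
F → match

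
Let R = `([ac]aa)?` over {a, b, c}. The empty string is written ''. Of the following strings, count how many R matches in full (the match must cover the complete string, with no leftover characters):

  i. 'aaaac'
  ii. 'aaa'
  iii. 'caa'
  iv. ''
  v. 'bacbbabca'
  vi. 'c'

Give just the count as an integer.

i → no match
ii → match
iii → match
iv → match
v → no match
vi → no match
Total matched: 3

3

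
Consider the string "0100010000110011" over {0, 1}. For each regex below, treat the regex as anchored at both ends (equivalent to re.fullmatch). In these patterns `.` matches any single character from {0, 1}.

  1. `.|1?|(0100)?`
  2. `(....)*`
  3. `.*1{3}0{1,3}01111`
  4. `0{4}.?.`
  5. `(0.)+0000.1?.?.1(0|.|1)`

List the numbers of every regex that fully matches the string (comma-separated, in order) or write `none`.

1 → no match
2 → match
3 → no match — must end with "001111"
4 → no match
5 → match

2, 5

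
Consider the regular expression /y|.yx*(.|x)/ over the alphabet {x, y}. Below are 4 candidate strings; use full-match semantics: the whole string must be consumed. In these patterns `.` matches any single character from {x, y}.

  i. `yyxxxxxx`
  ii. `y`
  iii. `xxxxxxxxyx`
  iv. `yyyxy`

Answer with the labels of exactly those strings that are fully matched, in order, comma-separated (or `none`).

i → match
ii → match
iii → no match
iv → no match

i, ii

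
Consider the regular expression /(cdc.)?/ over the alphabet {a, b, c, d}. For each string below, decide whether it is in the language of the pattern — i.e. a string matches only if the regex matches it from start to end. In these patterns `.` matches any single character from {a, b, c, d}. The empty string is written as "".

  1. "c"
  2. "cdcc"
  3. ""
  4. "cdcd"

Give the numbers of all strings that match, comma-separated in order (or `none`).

1 → no match
2 → match
3 → match
4 → match

2, 3, 4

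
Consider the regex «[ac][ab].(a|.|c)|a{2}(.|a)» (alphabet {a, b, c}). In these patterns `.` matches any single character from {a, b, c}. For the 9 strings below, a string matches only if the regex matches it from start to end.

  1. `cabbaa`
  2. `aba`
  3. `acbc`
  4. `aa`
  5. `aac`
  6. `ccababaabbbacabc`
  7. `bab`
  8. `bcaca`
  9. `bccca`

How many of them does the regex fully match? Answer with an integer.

1

1. `cabbaa` → no match
2. `aba` → no match
3. `acbc` → no match
4. `aa` → no match
5. `aac` → match
6 → no match
7. `bab` → no match
8. `bcaca` → no match
9. `bccca` → no match
Total matched: 1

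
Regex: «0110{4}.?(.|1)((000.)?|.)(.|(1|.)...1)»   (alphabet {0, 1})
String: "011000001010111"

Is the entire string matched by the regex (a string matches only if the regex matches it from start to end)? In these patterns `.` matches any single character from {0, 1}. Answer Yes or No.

Yes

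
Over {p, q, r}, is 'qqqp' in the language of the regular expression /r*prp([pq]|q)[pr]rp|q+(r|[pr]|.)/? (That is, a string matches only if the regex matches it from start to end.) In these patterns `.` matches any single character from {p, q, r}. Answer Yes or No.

Yes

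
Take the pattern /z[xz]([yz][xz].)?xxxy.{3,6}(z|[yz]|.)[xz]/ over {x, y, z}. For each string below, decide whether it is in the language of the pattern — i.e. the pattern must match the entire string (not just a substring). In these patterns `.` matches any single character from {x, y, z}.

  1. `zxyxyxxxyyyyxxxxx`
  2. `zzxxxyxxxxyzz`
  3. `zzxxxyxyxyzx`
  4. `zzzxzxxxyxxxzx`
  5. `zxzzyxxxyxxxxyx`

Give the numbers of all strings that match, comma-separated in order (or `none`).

1 → match
2 → match
3 → match
4 → match
5 → match

1, 2, 3, 4, 5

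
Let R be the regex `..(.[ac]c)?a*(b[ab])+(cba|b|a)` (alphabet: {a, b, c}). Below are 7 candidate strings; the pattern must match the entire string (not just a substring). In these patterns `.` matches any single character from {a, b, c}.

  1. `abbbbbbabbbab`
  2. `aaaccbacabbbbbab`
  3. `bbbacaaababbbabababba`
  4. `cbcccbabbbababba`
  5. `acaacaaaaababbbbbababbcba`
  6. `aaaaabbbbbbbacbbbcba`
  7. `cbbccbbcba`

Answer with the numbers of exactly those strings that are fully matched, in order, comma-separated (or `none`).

1, 3, 4, 5, 7

1 → match
2 → no match
3 → match
4 → match
5 → match
6 → no match
7 → match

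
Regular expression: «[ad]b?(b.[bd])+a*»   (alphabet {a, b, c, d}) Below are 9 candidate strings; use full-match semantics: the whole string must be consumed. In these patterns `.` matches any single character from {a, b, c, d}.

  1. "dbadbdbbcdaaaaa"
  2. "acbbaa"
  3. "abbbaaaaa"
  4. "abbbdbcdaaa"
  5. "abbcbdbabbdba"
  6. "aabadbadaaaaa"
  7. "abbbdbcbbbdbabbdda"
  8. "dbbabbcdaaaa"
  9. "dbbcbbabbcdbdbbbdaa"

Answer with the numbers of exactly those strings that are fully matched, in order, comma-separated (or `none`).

1 → match
2 → no match
3 → match
4 → match
5 → no match
6 → no match
7 → match
8 → match
9 → match

1, 3, 4, 7, 8, 9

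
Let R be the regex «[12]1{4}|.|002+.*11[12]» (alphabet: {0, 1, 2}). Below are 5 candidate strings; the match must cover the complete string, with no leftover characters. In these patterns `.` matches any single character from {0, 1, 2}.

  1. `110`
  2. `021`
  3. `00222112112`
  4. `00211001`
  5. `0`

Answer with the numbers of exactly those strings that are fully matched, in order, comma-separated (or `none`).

1 → no match
2 → no match
3 → match
4 → no match
5 → match

3, 5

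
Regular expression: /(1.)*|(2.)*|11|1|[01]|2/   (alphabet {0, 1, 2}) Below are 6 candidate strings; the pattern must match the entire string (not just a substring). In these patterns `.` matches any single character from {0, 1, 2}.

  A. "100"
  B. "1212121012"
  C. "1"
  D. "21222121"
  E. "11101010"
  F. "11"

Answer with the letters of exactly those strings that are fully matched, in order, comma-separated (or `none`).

A → no match
B → match
C → match
D → match
E → match
F → match

B, C, D, E, F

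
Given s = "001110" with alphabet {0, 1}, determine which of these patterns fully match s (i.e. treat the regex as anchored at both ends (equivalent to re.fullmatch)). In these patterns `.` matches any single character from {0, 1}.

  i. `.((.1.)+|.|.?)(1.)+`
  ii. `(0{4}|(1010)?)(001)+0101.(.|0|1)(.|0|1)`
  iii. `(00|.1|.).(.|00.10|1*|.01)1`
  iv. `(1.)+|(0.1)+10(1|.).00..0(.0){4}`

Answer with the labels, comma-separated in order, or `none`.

i → match
ii → no match
iii → no match — must end with "1"
iv → no match

i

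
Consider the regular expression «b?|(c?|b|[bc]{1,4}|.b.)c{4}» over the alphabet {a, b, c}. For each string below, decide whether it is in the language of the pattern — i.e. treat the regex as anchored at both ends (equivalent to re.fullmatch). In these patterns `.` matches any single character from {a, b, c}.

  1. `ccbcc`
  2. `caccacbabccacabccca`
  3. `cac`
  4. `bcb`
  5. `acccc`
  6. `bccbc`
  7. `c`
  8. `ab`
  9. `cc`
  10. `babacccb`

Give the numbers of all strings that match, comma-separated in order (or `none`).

none

1. `ccbcc` → no match
2 → no match
3. `cac` → no match
4. `bcb` → no match
5. `acccc` → no match
6. `bccbc` → no match
7. `c` → no match
8. `ab` → no match
9. `cc` → no match
10. `babacccb` → no match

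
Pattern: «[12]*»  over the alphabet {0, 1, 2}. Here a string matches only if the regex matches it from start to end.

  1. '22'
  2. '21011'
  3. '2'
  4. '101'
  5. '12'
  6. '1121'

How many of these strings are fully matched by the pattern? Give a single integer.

1 → match
2 → no match
3 → match
4 → no match
5 → match
6 → match
Total matched: 4

4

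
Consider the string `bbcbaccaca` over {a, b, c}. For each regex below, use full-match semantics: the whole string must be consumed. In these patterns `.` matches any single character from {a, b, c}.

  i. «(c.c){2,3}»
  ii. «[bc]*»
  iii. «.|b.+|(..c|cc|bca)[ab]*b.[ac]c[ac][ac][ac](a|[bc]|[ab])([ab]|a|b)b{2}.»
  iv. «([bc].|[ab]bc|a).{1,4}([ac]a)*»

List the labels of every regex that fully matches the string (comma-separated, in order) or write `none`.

iii, iv

i → no match — must start with `c`
ii → no match
iii → match
iv → match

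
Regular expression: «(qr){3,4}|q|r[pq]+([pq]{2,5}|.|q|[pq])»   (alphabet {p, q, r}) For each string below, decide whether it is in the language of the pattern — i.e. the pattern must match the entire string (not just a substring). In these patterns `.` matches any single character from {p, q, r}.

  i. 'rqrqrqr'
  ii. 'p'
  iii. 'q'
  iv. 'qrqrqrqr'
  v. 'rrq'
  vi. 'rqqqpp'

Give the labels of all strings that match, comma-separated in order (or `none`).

i. 'rqrqrqr' → no match
ii. 'p' → no match
iii. 'q' → match
iv. 'qrqrqrqr' → match
v. 'rrq' → no match
vi. 'rqqqpp' → match

iii, iv, vi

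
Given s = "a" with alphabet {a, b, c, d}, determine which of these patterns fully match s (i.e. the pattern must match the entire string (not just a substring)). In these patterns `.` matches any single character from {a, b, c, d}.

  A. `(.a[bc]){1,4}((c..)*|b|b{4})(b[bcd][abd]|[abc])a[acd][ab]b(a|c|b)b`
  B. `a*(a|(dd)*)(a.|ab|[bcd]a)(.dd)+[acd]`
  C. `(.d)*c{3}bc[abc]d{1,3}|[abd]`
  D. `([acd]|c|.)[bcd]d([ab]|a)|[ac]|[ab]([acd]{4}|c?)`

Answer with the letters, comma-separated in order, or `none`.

A → no match — must end with "b"
B → no match
C → match
D → match

C, D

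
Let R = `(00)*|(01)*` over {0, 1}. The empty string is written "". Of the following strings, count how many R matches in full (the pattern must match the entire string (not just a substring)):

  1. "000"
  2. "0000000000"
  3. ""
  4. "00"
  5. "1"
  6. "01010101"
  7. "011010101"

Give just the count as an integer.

4

1 → no match
2 → match
3 → match
4 → match
5 → no match
6 → match
7 → no match
Total matched: 4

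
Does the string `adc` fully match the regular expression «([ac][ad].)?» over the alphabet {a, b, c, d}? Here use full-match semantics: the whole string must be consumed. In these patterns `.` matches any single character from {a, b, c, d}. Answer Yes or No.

Yes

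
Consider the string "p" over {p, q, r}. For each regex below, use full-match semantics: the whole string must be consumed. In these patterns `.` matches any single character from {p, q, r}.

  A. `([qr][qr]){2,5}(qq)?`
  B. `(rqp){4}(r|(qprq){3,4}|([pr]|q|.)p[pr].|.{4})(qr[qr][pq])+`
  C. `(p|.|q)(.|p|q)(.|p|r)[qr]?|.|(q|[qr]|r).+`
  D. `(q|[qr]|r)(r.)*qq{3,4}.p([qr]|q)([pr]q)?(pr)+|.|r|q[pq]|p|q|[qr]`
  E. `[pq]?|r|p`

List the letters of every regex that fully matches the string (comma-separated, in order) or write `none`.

A → no match
B → no match — must start with "rqp"
C → match
D → match
E → match

C, D, E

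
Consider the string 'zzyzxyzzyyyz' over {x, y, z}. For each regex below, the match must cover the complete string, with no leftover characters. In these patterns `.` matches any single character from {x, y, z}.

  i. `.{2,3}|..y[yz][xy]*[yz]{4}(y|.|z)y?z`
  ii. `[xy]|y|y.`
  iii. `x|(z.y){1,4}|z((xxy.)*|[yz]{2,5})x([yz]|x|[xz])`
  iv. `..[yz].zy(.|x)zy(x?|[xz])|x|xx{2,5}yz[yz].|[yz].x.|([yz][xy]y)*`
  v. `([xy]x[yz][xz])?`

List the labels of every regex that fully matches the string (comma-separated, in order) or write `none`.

i → match
ii → no match
iii → no match
iv → no match
v → no match

i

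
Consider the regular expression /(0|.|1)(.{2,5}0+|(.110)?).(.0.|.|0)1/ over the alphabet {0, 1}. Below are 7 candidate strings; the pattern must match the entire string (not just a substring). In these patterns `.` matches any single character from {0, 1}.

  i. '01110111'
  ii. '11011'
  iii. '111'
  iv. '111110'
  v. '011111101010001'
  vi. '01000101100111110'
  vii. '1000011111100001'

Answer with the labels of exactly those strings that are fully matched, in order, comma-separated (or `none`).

i → match
ii → no match
iii → no match
iv → no match — must end with '1'
v → no match
vi → no match — must end with '1'
vii → no match

i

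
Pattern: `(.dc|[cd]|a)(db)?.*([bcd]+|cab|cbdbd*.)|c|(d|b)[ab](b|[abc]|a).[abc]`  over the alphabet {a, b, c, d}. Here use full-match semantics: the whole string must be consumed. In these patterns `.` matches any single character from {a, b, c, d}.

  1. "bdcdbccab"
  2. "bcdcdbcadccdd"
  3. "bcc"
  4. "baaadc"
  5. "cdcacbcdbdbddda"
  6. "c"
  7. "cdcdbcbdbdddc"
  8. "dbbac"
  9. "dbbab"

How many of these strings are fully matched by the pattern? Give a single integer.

5

1 → match
2 → no match
3 → no match
4 → no match
5 → no match
6 → match
7 → match
8 → match
9 → match
Total matched: 5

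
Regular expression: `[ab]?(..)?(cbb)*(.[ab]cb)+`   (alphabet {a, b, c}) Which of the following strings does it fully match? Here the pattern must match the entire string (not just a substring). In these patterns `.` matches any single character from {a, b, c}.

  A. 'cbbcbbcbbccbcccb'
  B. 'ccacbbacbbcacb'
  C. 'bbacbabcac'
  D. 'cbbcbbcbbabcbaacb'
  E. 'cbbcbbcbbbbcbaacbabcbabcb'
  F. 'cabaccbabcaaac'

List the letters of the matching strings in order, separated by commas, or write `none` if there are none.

D, E

A → no match
B → no match
C. 'bbacbabcac' → no match — must end with 'cb'
D → match
E → match
F → no match — must end with 'cb'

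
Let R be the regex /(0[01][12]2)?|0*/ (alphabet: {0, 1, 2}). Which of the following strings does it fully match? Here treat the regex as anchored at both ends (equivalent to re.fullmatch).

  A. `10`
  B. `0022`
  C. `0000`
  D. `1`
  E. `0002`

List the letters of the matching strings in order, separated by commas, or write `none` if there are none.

A → no match
B → match
C → match
D → no match
E → no match

B, C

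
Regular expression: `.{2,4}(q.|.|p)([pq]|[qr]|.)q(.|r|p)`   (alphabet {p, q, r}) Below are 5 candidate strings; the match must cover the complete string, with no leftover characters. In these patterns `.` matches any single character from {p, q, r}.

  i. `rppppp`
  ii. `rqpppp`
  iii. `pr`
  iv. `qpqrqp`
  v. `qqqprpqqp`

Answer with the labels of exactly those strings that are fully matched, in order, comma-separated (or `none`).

i → no match
ii → no match
iii → no match
iv → match
v → no match

iv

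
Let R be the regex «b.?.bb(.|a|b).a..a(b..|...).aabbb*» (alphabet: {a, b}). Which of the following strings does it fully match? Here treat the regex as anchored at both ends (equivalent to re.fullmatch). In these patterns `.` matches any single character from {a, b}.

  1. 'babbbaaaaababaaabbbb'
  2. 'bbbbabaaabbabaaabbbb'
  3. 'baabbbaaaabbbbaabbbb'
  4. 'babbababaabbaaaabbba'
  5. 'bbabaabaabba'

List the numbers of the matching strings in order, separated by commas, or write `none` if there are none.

1

1 → match
2 → no match
3 → no match
4 → no match
5 → no match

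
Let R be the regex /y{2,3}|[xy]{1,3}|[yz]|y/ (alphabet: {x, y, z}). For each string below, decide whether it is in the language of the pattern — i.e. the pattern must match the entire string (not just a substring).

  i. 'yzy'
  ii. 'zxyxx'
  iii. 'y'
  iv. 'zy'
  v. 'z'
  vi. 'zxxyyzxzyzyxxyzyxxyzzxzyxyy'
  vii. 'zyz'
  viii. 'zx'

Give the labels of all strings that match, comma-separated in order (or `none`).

iii, v

i. 'yzy' → no match
ii. 'zxyxx' → no match
iii. 'y' → match
iv. 'zy' → no match
v. 'z' → match
vi → no match
vii. 'zyz' → no match
viii. 'zx' → no match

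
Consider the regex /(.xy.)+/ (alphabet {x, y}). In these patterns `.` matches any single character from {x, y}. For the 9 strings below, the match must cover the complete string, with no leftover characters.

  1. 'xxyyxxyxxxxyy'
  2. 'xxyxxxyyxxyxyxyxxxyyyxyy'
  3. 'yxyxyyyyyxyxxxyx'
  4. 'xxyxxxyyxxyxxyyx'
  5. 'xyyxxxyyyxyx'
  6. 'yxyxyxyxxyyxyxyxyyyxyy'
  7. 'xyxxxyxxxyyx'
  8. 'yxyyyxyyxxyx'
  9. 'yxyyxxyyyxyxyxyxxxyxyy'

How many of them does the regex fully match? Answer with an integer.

2

1 → no match
2 → match
3 → no match
4 → no match
5 → no match
6 → no match
7 → no match
8 → match
9 → no match
Total matched: 2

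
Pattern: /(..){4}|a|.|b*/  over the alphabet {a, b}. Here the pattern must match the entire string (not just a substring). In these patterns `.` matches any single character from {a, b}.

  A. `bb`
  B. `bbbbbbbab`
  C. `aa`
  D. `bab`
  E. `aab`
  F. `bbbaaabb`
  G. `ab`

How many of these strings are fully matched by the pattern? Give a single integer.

2

A. `bb` → match
B. `bbbbbbbab` → no match
C. `aa` → no match
D. `bab` → no match
E. `aab` → no match
F. `bbbaaabb` → match
G. `ab` → no match
Total matched: 2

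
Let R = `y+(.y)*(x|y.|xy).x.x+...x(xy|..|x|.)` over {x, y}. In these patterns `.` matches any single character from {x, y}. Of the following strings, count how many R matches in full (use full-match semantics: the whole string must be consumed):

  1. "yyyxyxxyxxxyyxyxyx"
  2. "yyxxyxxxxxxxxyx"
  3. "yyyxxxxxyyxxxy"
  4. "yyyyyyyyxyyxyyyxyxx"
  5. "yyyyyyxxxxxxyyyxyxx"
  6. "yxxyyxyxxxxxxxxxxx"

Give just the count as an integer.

1 → no match
2 → no match
3 → match
4 → no match
5 → no match
6 → no match
Total matched: 1

1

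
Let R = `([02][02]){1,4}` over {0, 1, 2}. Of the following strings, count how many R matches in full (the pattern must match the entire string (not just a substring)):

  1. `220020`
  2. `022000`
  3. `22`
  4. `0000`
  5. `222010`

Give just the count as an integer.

1 → match
2 → match
3 → match
4 → match
5 → no match
Total matched: 4

4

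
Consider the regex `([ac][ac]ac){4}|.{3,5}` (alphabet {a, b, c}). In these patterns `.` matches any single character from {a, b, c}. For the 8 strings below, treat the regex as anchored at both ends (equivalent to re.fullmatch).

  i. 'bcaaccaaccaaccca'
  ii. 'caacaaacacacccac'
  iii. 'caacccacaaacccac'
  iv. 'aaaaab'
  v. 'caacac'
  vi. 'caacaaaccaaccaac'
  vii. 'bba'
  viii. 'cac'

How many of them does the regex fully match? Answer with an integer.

5

i → no match
ii → match
iii → match
iv → no match
v → no match
vi → match
vii → match
viii → match
Total matched: 5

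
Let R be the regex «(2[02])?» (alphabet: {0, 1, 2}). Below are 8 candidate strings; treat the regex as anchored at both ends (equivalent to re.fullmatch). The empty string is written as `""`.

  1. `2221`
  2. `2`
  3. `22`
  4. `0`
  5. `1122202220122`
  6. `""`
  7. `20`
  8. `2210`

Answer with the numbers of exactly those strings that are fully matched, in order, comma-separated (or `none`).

3, 6, 7

1 → no match
2 → no match
3 → match
4 → no match
5 → no match
6 → match
7 → match
8 → no match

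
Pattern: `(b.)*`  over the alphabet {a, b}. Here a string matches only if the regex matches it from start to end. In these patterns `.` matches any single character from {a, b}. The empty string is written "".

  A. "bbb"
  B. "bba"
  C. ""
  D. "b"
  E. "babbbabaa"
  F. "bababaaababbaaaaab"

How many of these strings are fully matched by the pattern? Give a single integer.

1

A. "bbb" → no match
B. "bba" → no match
C. "" → match
D. "b" → no match
E. "babbbabaa" → no match
F → no match
Total matched: 1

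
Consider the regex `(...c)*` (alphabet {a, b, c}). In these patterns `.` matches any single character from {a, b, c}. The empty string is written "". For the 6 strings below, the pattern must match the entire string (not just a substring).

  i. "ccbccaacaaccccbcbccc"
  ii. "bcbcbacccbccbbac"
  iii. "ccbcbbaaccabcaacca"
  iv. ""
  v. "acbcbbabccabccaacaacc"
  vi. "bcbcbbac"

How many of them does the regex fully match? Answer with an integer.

4

i → match
ii → match
iii → no match
iv → match
v → no match
vi → match
Total matched: 4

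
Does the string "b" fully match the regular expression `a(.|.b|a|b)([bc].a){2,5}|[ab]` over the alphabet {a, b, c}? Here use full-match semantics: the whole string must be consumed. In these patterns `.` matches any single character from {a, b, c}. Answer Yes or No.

Yes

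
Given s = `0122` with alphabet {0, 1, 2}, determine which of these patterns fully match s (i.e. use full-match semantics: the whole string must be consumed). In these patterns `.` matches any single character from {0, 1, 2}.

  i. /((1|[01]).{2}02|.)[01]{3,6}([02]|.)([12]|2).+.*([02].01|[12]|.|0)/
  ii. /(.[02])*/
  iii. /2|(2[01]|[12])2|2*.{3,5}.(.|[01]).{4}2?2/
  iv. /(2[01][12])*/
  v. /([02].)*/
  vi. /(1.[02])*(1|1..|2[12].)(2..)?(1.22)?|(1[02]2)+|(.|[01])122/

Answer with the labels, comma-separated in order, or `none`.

v, vi

i → no match
ii → no match
iii → no match
iv → no match
v → match
vi → match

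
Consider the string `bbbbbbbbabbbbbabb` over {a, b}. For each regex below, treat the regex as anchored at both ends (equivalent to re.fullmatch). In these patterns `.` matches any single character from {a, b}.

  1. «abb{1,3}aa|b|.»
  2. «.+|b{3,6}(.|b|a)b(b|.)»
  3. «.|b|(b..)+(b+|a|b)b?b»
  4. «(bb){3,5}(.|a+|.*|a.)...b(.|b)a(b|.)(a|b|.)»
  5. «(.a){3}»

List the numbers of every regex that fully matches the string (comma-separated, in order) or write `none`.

2, 3, 4

1 → no match
2 → match
3 → match
4 → match
5 → no match — must end with `a`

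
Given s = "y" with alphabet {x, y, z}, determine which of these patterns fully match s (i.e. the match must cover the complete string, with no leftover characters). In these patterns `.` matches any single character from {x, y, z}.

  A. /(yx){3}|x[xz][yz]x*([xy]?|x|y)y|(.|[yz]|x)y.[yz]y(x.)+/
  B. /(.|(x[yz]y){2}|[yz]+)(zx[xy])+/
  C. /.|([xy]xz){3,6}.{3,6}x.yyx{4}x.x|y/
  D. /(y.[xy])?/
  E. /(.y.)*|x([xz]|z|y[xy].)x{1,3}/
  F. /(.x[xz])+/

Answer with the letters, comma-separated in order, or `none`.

C

A → no match
B → no match
C → match
D → no match
E → no match
F → no match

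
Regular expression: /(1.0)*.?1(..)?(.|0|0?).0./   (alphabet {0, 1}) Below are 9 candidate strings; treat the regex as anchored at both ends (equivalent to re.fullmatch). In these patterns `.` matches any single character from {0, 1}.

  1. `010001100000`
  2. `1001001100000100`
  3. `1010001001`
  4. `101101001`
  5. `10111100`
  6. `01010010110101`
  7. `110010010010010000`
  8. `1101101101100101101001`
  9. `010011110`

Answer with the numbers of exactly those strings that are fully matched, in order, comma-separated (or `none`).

1. `010001100000` → no match
2 → no match
3. `1010001001` → no match
4. `101101001` → no match
5. `10111100` → no match
6 → no match
7 → no match
8 → no match
9. `010011110` → no match

none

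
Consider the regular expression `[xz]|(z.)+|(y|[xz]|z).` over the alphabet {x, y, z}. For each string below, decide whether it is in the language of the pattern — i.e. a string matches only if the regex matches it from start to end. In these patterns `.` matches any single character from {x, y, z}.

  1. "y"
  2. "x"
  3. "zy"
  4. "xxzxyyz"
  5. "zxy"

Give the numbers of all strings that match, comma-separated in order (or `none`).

1. "y" → no match
2. "x" → match
3. "zy" → match
4. "xxzxyyz" → no match
5. "zxy" → no match

2, 3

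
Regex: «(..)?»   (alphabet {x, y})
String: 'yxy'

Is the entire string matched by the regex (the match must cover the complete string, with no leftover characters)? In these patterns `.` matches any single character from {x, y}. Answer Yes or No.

No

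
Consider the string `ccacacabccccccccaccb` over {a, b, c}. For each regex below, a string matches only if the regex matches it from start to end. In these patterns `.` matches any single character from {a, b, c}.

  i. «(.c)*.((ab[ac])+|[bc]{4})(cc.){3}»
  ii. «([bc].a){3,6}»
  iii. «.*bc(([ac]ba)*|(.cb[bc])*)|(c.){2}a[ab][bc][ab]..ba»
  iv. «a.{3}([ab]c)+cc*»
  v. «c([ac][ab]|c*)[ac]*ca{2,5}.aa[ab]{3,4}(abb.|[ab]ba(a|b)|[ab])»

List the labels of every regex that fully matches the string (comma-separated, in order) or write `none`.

i → match
ii → no match — must end with `a`
iii → no match
iv → no match — must start with `a`
v → no match

i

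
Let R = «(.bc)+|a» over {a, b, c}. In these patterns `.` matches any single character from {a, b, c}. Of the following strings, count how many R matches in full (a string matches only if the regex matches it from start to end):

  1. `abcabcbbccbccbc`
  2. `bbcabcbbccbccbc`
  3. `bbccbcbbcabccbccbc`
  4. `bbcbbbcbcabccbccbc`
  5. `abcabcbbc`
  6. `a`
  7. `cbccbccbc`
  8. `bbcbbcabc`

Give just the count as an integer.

7

1 → match
2 → match
3 → match
4 → no match
5 → match
6 → match
7 → match
8 → match
Total matched: 7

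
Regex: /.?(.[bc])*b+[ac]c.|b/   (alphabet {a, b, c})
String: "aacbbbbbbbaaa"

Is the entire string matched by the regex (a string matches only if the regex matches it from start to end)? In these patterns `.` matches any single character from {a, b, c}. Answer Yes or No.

No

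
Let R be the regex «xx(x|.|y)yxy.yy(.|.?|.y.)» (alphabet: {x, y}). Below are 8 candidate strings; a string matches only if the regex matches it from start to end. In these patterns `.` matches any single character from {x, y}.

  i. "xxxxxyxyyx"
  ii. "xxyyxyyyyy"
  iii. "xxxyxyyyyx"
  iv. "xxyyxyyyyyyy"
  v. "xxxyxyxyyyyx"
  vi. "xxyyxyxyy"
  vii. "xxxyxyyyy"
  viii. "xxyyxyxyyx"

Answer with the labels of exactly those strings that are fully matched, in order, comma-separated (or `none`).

ii, iii, iv, v, vi, vii, viii

i → no match
ii → match
iii → match
iv → match
v → match
vi → match
vii → match
viii → match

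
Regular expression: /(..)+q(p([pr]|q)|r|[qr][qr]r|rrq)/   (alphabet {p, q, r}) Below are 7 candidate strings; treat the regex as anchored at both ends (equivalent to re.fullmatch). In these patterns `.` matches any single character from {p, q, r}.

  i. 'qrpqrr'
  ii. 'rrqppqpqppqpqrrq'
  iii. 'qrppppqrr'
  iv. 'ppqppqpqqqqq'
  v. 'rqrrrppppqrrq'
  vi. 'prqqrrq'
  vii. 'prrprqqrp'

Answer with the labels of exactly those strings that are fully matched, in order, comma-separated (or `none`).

ii

i → no match
ii → match
iii → no match
iv → no match
v → no match
vi → no match
vii → no match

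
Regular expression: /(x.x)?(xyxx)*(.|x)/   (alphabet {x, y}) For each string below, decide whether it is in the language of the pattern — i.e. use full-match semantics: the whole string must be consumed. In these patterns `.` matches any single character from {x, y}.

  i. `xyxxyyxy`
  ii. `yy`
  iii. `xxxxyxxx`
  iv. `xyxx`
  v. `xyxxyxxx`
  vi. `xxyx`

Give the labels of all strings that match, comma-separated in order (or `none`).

iii, iv, v

i → no match
ii → no match
iii → match
iv → match
v → match
vi → no match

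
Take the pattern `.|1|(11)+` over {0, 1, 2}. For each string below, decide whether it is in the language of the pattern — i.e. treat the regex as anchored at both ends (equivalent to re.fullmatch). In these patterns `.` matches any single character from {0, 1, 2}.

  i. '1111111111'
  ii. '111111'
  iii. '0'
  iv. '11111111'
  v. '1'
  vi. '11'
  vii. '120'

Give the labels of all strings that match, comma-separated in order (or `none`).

i, ii, iii, iv, v, vi

i → match
ii → match
iii → match
iv → match
v → match
vi → match
vii → no match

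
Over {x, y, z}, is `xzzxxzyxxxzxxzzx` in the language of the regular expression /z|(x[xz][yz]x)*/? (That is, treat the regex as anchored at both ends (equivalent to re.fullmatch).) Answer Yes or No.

Yes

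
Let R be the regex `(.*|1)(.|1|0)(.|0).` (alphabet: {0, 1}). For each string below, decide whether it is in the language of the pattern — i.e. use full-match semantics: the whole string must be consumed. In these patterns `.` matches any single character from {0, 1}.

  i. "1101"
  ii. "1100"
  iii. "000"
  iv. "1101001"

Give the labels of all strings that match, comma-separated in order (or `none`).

i, ii, iii, iv

i → match
ii → match
iii → match
iv → match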